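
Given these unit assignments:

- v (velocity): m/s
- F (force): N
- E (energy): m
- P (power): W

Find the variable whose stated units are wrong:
E

The variable E (energy) should have units J, not m.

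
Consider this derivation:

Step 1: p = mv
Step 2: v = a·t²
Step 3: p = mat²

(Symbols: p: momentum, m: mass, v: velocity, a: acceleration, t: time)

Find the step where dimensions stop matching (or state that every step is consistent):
Step 2

Step 1: p = mv → LHS [L M T^-1], RHS [L M T^-1] ✓
Step 2: v = a·t² → LHS [L T^-1], RHS [L] ✗

The first dimensional inconsistency appears in step 2: v = a·t²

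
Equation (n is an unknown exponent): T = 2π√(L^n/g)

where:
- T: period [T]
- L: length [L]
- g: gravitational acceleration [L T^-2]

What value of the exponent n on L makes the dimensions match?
n = 1

T has dimensions [T]; L has dimensions [L].
With n = 1: 2π√(L^1/g) has dimensions [T], matching the LHS ✓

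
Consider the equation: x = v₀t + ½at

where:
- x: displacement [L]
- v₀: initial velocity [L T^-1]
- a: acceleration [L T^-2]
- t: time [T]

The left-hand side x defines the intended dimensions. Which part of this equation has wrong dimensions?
The term ½at

Checking each RHS term against the LHS:
- v₀t: [L] — matches x [L] ✓
- ½at: [L T^-1] — does NOT match x [L] ✗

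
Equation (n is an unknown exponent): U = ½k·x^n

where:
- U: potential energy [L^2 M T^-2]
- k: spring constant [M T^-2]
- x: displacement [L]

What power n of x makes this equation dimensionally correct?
n = 2

U has dimensions [L^2 M T^-2]; x has dimensions [L].
The rest of the RHS has dimensions [M T^-2], so x^n must supply [L^2].
With n = 2: ½k·x^2 has dimensions [L^2 M T^-2], matching the LHS ✓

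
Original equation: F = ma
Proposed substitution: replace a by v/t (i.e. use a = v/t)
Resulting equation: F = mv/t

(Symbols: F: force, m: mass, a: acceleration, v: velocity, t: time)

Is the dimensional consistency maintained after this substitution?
Yes

[a] = [L T^-2] and [v/t] = [L T^-2]. These match, so the substitution replaces a quantity by one of the same dimensions and the result F = mv/t has LHS [L M T^-2] vs RHS [L M T^-2] — still consistent.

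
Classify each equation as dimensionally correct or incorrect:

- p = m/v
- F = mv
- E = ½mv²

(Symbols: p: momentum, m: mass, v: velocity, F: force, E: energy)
Dimensionally correct: E = ½mv²
Dimensionally incorrect: p = m/v, F = mv
Ordered (correct first, then incorrect): E = ½mv², p = m/v, F = mv

- p = m/v: LHS [L M T^-1], RHS [L^-1 M T] → incorrect ✗
- F = mv: LHS [L M T^-2], RHS [L M T^-1] → incorrect ✗
- E = ½mv²: LHS [L^2 M T^-2], RHS [L^2 M T^-2] → correct ✓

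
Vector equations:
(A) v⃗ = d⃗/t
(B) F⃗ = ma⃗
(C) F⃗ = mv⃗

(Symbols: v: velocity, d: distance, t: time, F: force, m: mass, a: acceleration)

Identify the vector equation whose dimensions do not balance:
(C) F⃗ = mv⃗

(A) v⃗ = d⃗/t: LHS [L T^-1], RHS [L T^-1] ✓ — displacement (vector) divided by time (scalar)
(B) F⃗ = ma⃗: LHS [L M T^-2], RHS [L M T^-2] ✓ — Force and acceleration are vectors, mass is a scalar
(C) F⃗ = mv⃗: LHS [L M T^-2], RHS [L M T^-1] ✗ — mass times velocity is momentum, not force; should be ma⃗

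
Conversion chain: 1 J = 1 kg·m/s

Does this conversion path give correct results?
The chain is incorrect (it contains an error).

Incorrect: Joule is kg·m²/s², not kg·m/s (that is momentum)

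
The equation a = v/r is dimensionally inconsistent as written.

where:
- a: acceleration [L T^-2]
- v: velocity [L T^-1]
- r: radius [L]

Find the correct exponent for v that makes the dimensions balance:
The exponent of v should be 2: a = v^2/r

The LHS a has dimensions [L T^-2]; v has dimensions [L T^-1].
As written, the RHS v/r (exponent 1 on v) has dimensions [T^-1], which does not match.
With exponent 2, the RHS v^2/r has dimensions [L T^-2], matching the LHS.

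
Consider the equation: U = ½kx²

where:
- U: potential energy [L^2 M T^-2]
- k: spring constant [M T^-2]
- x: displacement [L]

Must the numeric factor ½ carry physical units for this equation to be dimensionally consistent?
No

U has dimensions [L^2 M T^-2] and kx² already has dimensions [L^2 M T^-2], so the equation balances without ½ contributing any dimensions. ½ is a pure (dimensionless) number; changing or removing it would not affect dimensional consistency.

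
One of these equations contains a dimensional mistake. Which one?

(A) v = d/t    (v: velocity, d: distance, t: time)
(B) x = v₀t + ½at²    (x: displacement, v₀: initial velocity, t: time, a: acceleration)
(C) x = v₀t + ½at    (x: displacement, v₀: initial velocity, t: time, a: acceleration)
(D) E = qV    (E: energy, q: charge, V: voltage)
(C) x = v₀t + ½at

The equation (C) x = v₀t + ½at is dimensionally incorrect.

LHS (x): [L]
RHS terms:
  - v₀t: [L] ✓
  - ½at: [L T^-1] ✗ (does not match LHS)

The dimensions do not match. The other three equations balance.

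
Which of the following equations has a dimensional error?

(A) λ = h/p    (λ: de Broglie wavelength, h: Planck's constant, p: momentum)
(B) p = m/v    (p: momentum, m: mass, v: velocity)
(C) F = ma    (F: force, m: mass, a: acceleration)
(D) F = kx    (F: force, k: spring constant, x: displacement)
(B) p = m/v

The equation (B) p = m/v is dimensionally incorrect.

LHS (p): [L M T^-1]
RHS (m/v): [L^-1 M T] ✗

The dimensions do not match. The other three equations balance.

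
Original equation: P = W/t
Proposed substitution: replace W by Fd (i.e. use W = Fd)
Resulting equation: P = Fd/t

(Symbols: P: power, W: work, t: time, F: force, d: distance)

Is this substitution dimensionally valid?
Yes

[W] = [L^2 M T^-2] and [Fd] = [L^2 M T^-2]. These match, so the substitution replaces a quantity by one of the same dimensions and the result P = Fd/t has LHS [L^2 M T^-3] vs RHS [L^2 M T^-3] — still consistent.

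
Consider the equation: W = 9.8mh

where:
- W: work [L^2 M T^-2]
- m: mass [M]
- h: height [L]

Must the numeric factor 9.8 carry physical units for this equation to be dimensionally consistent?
Yes

W has dimensions [L^2 M T^-2], while mh alone has dimensions [L M]. For the equation to balance, the factor 9.8 must carry dimensions [L T^-2] — it is a dimensional constant (a numerical value of a physical quantity with its units suppressed), not a pure number.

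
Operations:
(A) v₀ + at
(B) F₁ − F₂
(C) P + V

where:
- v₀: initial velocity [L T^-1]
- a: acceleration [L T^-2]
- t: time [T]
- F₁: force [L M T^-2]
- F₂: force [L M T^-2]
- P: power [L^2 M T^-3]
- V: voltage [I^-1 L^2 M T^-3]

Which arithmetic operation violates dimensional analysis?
(C) P + V

(A) v₀ + at: v₀ [L T^-1] and at [L T^-1] — same dimensions ✓
(B) F₁ − F₂: F₁ [L M T^-2] and F₂ [L M T^-2] — same dimensions ✓
(C) P + V: P [L^2 M T^-3] and V [I^-1 L^2 M T^-3] — different dimensions cannot be added/subtracted ✗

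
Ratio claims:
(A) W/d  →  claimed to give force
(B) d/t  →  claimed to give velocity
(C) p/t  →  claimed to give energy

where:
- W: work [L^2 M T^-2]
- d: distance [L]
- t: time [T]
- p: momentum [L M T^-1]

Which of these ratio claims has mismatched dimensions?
(C) p/t does not give energy

(A) W/d: [L M T^-2] = force [L M T^-2] ✓
(B) d/t: [L T^-1] = velocity [L T^-1] ✓
(C) p/t: [L M T^-2] ≠ energy [L^2 M T^-2] ✗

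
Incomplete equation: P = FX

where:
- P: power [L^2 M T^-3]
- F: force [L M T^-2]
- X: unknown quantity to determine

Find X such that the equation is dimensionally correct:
X = v (velocity), dimensions [L T^-1]

P has dimensions [L^2 M T^-3]; the rest of the RHS (F) has dimensions [L M T^-2].
So X must have dimensions [L T^-1] — X = v (velocity).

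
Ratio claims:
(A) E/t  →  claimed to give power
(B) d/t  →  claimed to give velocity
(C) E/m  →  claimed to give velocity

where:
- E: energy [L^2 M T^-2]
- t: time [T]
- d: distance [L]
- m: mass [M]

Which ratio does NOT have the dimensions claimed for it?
(C) E/m does not give velocity

(A) E/t: [L^2 M T^-3] = power [L^2 M T^-3] ✓
(B) d/t: [L T^-1] = velocity [L T^-1] ✓
(C) E/m: [L^2 T^-2] ≠ velocity [L T^-1] ✗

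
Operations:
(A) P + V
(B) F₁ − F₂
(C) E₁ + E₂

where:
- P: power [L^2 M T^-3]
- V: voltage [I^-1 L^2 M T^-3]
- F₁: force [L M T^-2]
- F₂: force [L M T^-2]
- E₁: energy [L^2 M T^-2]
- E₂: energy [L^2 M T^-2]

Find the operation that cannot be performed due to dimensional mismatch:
(A) P + V

(A) P + V: P [L^2 M T^-3] and V [I^-1 L^2 M T^-3] — different dimensions cannot be added/subtracted ✗
(B) F₁ − F₂: F₁ [L M T^-2] and F₂ [L M T^-2] — same dimensions ✓
(C) E₁ + E₂: E₁ [L^2 M T^-2] and E₂ [L^2 M T^-2] — same dimensions ✓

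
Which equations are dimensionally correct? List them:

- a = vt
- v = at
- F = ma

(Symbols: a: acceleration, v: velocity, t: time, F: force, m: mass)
Dimensionally correct: v = at, F = ma
Dimensionally incorrect: a = vt
Ordered (correct first, then incorrect): v = at, F = ma, a = vt

- a = vt: LHS [L T^-2], RHS [L] → incorrect ✗
- v = at: LHS [L T^-1], RHS [L T^-1] → correct ✓
- F = ma: LHS [L M T^-2], RHS [L M T^-2] → correct ✓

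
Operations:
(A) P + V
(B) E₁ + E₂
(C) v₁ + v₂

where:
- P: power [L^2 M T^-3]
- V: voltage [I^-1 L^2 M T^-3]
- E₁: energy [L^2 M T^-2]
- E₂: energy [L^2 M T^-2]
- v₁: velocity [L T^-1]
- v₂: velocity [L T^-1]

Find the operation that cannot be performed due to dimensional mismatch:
(A) P + V

(A) P + V: P [L^2 M T^-3] and V [I^-1 L^2 M T^-3] — different dimensions cannot be added/subtracted ✗
(B) E₁ + E₂: E₁ [L^2 M T^-2] and E₂ [L^2 M T^-2] — same dimensions ✓
(C) v₁ + v₂: v₁ [L T^-1] and v₂ [L T^-1] — same dimensions ✓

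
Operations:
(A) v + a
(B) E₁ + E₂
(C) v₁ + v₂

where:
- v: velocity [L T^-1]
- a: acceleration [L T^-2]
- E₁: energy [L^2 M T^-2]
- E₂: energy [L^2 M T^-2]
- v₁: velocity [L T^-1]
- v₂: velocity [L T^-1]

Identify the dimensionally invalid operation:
(A) v + a

(A) v + a: v [L T^-1] and a [L T^-2] — different dimensions cannot be added/subtracted ✗
(B) E₁ + E₂: E₁ [L^2 M T^-2] and E₂ [L^2 M T^-2] — same dimensions ✓
(C) v₁ + v₂: v₁ [L T^-1] and v₂ [L T^-1] — same dimensions ✓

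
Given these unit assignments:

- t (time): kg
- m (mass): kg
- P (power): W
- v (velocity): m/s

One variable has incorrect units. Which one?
t

The variable t (time) should have units s, not kg.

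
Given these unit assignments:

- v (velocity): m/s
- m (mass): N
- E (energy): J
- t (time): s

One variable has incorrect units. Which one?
m

The variable m (mass) should have units kg, not N.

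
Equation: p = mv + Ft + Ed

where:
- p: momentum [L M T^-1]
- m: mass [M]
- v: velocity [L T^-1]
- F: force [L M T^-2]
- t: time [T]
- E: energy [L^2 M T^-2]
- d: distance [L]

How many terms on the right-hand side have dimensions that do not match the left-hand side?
1

LHS p: [L M T^-1]
- mv: [L M T^-1] ✓
- Ft: [L M T^-1] ✓
- Ed: [L^3 M T^-2] ✗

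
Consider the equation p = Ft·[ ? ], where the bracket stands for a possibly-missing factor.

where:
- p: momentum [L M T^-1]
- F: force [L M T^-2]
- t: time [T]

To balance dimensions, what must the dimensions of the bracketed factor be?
Nothing is missing — the bracketed factor must be dimensionless.

p has dimensions [L M T^-1] and Ft already has dimensions [L M T^-1], so p = Ft is dimensionally complete.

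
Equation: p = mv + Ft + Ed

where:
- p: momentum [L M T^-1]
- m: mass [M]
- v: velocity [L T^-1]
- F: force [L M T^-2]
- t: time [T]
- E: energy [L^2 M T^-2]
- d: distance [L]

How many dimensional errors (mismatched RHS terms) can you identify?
1

LHS p: [L M T^-1]
- mv: [L M T^-1] ✓
- Ft: [L M T^-1] ✓
- Ed: [L^3 M T^-2] ✗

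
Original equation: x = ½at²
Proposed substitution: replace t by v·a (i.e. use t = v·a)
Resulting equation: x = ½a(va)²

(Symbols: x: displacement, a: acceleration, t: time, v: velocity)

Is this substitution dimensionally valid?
No

[t] = [T] and [v·a] = [L^2 T^-3]. These differ, so the substitution replaces a quantity by one of different dimensions and the result x = ½a(va)² has LHS [L] vs RHS [L^5 T^-8] — inconsistent.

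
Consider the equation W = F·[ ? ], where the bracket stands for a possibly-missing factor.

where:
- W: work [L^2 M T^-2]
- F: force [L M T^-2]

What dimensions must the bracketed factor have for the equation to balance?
[L] — length (e.g. a distance d)

W has dimensions [L^2 M T^-2]; F has dimensions [L M T^-2].
The bracketed factor must supply [L^2 M T^-2] / [L M T^-2] = [L].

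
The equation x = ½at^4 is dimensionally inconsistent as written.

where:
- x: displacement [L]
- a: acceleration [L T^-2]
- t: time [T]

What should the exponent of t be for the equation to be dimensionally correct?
The exponent of t should be 2: x = ½at^2

The LHS x has dimensions [L]; t has dimensions [T].
As written, the RHS ½at^4 (exponent 4 on t) has dimensions [L T^2], which does not match.
With exponent 2, the RHS ½at^2 has dimensions [L], matching the LHS.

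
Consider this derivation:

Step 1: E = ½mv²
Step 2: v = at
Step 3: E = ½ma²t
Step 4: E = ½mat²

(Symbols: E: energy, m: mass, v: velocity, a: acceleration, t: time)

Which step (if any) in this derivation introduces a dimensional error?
Step 3

Step 1: E = ½mv² → LHS [L^2 M T^-2], RHS [L^2 M T^-2] ✓
Step 2: v = at → LHS [L T^-1], RHS [L T^-1] ✓
Step 3: E = ½ma²t → LHS [L^2 M T^-2], RHS [L^2 M T^-3] ✗

The first dimensional inconsistency appears in step 3: E = ½ma²t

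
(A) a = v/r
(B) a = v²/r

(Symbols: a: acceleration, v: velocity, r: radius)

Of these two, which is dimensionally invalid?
(A)

(A) a = v/r: LHS [L T^-2], RHS [T^-1] ✗
(B) a = v²/r: LHS [L T^-2], RHS [L T^-2] ✓

Expression (A) a = v/r is dimensionally incorrect.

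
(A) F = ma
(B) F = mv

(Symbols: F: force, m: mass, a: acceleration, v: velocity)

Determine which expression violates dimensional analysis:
(B)

(A) F = ma: LHS [L M T^-2], RHS [L M T^-2] ✓
(B) F = mv: LHS [L M T^-2], RHS [L M T^-1] ✗

Expression (B) F = mv is dimensionally incorrect.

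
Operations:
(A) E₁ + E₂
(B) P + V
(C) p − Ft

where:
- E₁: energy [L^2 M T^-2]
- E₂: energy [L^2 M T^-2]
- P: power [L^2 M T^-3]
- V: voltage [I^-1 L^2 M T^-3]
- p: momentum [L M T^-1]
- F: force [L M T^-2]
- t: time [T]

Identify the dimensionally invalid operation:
(B) P + V

(A) E₁ + E₂: E₁ [L^2 M T^-2] and E₂ [L^2 M T^-2] — same dimensions ✓
(B) P + V: P [L^2 M T^-3] and V [I^-1 L^2 M T^-3] — different dimensions cannot be added/subtracted ✗
(C) p − Ft: p [L M T^-1] and Ft [L M T^-1] — same dimensions ✓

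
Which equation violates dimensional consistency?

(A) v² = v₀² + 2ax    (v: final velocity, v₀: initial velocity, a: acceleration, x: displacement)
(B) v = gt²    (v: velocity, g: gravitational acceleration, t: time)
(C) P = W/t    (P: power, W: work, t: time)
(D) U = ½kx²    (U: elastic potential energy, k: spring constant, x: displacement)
(B) v = gt²

The equation (B) v = gt² is dimensionally incorrect.

LHS (v): [L T^-1]
RHS (gt²): [L] ✗

The dimensions do not match. The other three equations balance.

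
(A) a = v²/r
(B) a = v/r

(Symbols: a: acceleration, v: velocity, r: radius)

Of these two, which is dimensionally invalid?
(B)

(A) a = v²/r: LHS [L T^-2], RHS [L T^-2] ✓
(B) a = v/r: LHS [L T^-2], RHS [T^-1] ✗

Expression (B) a = v/r is dimensionally incorrect.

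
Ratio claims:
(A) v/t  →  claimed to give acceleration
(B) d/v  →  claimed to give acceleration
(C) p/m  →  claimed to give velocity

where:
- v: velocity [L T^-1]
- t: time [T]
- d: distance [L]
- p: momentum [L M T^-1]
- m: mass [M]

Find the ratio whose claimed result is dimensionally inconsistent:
(B) d/v does not give acceleration

(A) v/t: [L T^-2] = acceleration [L T^-2] ✓
(B) d/v: [T] ≠ acceleration [L T^-2] ✗
(C) p/m: [L T^-1] = velocity [L T^-1] ✓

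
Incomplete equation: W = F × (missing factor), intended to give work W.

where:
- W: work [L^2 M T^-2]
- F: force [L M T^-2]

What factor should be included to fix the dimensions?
d (distance), dimensions [L]

W has dimensions [L^2 M T^-2] and F has dimensions [L M T^-2].
The missing factor must have dimensions [L^2 M T^-2] / [L M T^-2] = [L], i.e. distance (d).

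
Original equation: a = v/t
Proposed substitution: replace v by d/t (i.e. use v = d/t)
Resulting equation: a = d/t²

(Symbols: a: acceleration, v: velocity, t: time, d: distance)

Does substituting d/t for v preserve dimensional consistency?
Yes

[v] = [L T^-1] and [d/t] = [L T^-1]. These match, so the substitution replaces a quantity by one of the same dimensions and the result a = d/t² has LHS [L T^-2] vs RHS [L T^-2] — still consistent.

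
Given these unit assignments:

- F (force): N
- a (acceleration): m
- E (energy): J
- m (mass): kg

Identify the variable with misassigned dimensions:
a

The variable a (acceleration) should have units m/s², not m.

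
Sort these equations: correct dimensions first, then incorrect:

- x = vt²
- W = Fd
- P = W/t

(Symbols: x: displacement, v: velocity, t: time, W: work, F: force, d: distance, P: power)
Dimensionally correct: W = Fd, P = W/t
Dimensionally incorrect: x = vt²
Ordered (correct first, then incorrect): W = Fd, P = W/t, x = vt²

- x = vt²: LHS [L], RHS [L T] → incorrect ✗
- W = Fd: LHS [L^2 M T^-2], RHS [L^2 M T^-2] → correct ✓
- P = W/t: LHS [L^2 M T^-3], RHS [L^2 M T^-3] → correct ✓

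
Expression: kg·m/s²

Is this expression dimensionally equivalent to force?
Yes

The expression kg·m/s² has dimensions [L M T^-2], which is exactly force [L M T^-2].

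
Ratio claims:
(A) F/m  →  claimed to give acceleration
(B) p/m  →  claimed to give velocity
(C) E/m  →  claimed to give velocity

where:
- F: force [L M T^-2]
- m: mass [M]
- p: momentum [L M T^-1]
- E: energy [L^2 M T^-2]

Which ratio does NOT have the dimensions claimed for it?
(C) E/m does not give velocity

(A) F/m: [L T^-2] = acceleration [L T^-2] ✓
(B) p/m: [L T^-1] = velocity [L T^-1] ✓
(C) E/m: [L^2 T^-2] ≠ velocity [L T^-1] ✗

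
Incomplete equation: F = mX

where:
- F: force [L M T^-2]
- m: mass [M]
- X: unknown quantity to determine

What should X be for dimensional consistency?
X = a (acceleration), dimensions [L T^-2]

F has dimensions [L M T^-2]; the rest of the RHS (m) has dimensions [M].
So X must have dimensions [L T^-2] — X = a (acceleration).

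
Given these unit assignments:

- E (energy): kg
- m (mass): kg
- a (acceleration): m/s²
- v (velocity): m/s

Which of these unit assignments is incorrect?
E

The variable E (energy) should have units J, not kg.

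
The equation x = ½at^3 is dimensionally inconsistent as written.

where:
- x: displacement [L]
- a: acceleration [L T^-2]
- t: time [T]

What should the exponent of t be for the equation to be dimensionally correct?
The exponent of t should be 2: x = ½at^2

The LHS x has dimensions [L]; t has dimensions [T].
As written, the RHS ½at^3 (exponent 3 on t) has dimensions [L T], which does not match.
With exponent 2, the RHS ½at^2 has dimensions [L], matching the LHS.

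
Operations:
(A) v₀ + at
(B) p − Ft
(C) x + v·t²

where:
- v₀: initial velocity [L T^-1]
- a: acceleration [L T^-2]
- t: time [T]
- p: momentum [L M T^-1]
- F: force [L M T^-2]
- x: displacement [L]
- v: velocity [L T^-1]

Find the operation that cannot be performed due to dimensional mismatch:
(C) x + v·t²

(A) v₀ + at: v₀ [L T^-1] and at [L T^-1] — same dimensions ✓
(B) p − Ft: p [L M T^-1] and Ft [L M T^-1] — same dimensions ✓
(C) x + v·t²: x [L] and v·t² [L T] — different dimensions cannot be added/subtracted ✗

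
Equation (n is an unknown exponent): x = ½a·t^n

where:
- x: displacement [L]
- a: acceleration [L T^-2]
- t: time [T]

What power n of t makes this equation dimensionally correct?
n = 2

x has dimensions [L]; t has dimensions [T].
The rest of the RHS has dimensions [L T^-2], so t^n must supply [T^2].
With n = 2: ½a·t^2 has dimensions [L], matching the LHS ✓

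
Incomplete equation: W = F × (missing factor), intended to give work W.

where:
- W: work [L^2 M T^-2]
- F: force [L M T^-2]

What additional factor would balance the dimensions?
d (distance), dimensions [L]

W has dimensions [L^2 M T^-2] and F has dimensions [L M T^-2].
The missing factor must have dimensions [L^2 M T^-2] / [L M T^-2] = [L], i.e. distance (d).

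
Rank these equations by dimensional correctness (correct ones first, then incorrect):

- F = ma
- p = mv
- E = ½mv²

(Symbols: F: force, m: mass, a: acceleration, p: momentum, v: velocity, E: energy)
Dimensionally correct: F = ma, p = mv, E = ½mv²
Dimensionally incorrect: none
Ordered (correct first, then incorrect): F = ma, p = mv, E = ½mv²

- F = ma: LHS [L M T^-2], RHS [L M T^-2] → correct ✓
- p = mv: LHS [L M T^-1], RHS [L M T^-1] → correct ✓
- E = ½mv²: LHS [L^2 M T^-2], RHS [L^2 M T^-2] → correct ✓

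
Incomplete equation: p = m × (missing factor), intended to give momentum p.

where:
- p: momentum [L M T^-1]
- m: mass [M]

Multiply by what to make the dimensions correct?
v (velocity), dimensions [L T^-1]

p has dimensions [L M T^-1] and m has dimensions [M].
The missing factor must have dimensions [L M T^-1] / [M] = [L T^-1], i.e. velocity (v).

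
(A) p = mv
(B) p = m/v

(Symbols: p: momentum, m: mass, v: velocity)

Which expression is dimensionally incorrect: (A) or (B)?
(B)

(A) p = mv: LHS [L M T^-1], RHS [L M T^-1] ✓
(B) p = m/v: LHS [L M T^-1], RHS [L^-1 M T] ✗

Expression (B) p = m/v is dimensionally incorrect.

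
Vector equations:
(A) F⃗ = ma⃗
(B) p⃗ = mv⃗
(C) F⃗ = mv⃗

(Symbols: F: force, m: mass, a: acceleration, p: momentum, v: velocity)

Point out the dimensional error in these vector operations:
(C) F⃗ = mv⃗

(A) F⃗ = ma⃗: LHS [L M T^-2], RHS [L M T^-2] ✓ — Force and acceleration are vectors, mass is a scalar
(B) p⃗ = mv⃗: LHS [L M T^-1], RHS [L M T^-1] ✓ — mass (scalar) times velocity (vector)
(C) F⃗ = mv⃗: LHS [L M T^-2], RHS [L M T^-1] ✗ — mass times velocity is momentum, not force; should be ma⃗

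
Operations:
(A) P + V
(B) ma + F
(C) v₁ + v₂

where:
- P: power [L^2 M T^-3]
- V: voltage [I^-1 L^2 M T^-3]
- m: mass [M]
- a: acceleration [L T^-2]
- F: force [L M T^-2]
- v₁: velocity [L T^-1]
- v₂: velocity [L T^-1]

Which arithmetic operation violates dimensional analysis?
(A) P + V

(A) P + V: P [L^2 M T^-3] and V [I^-1 L^2 M T^-3] — different dimensions cannot be added/subtracted ✗
(B) ma + F: ma [L M T^-2] and F [L M T^-2] — same dimensions ✓
(C) v₁ + v₂: v₁ [L T^-1] and v₂ [L T^-1] — same dimensions ✓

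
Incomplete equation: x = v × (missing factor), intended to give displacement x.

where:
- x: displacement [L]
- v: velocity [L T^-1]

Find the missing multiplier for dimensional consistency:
t (time), dimensions [T]

x has dimensions [L] and v has dimensions [L T^-1].
The missing factor must have dimensions [L] / [L T^-1] = [T], i.e. time (t).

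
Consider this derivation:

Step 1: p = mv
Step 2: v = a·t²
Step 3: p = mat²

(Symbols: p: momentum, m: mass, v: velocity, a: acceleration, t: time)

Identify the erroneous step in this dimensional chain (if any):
Step 2

Step 1: p = mv → LHS [L M T^-1], RHS [L M T^-1] ✓
Step 2: v = a·t² → LHS [L T^-1], RHS [L] ✗

The first dimensional inconsistency appears in step 2: v = a·t²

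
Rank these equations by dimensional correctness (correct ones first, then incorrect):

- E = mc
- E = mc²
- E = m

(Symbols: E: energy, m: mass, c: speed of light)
Dimensionally correct: E = mc²
Dimensionally incorrect: E = mc, E = m
Ordered (correct first, then incorrect): E = mc², E = mc, E = m

- E = mc: LHS [L^2 M T^-2], RHS [L M T^-1] → incorrect ✗
- E = mc²: LHS [L^2 M T^-2], RHS [L^2 M T^-2] → correct ✓
- E = m: LHS [L^2 M T^-2], RHS [M] → incorrect ✗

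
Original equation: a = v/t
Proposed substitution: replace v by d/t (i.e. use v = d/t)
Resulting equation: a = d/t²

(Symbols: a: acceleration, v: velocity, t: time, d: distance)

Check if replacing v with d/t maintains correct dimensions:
Yes

[v] = [L T^-1] and [d/t] = [L T^-1]. These match, so the substitution replaces a quantity by one of the same dimensions and the result a = d/t² has LHS [L T^-2] vs RHS [L T^-2] — still consistent.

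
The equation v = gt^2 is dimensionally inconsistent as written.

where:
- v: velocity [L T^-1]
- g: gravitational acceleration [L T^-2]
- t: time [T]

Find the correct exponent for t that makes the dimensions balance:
The exponent of t should be 1: v = gt

The LHS v has dimensions [L T^-1]; t has dimensions [T].
As written, the RHS gt^2 (exponent 2 on t) has dimensions [L], which does not match.
With exponent 1, the RHS gt has dimensions [L T^-1], matching the LHS.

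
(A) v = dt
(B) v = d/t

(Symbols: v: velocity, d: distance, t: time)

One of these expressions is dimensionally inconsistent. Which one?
(A)

(A) v = dt: LHS [L T^-1], RHS [L T] ✗
(B) v = d/t: LHS [L T^-1], RHS [L T^-1] ✓

Expression (A) v = dt is dimensionally incorrect.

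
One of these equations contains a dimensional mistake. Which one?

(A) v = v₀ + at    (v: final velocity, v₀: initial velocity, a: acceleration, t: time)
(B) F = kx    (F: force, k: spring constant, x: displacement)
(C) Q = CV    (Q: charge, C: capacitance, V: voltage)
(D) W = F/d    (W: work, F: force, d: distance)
(D) W = F/d

The equation (D) W = F/d is dimensionally incorrect.

LHS (W): [L^2 M T^-2]
RHS (F/d): [M T^-2] ✗

The dimensions do not match. The other three equations balance.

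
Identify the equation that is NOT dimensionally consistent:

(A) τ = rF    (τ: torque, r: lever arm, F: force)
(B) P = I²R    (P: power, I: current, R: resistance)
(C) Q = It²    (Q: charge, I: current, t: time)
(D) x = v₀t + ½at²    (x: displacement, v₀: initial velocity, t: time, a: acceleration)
(C) Q = It²

The equation (C) Q = It² is dimensionally incorrect.

LHS (Q): [I T]
RHS (It²): [I T^2] ✗

The dimensions do not match. The other three equations balance.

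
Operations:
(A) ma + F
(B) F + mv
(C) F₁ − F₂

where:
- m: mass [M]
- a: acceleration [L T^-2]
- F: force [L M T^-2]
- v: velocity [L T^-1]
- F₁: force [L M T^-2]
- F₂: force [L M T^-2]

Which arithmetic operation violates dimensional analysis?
(B) F + mv

(A) ma + F: ma [L M T^-2] and F [L M T^-2] — same dimensions ✓
(B) F + mv: F [L M T^-2] and mv [L M T^-1] — different dimensions cannot be added/subtracted ✗
(C) F₁ − F₂: F₁ [L M T^-2] and F₂ [L M T^-2] — same dimensions ✓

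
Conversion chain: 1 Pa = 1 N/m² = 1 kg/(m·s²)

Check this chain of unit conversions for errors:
The chain is correct (no errors).

Correct: Pascal is Newton per square meter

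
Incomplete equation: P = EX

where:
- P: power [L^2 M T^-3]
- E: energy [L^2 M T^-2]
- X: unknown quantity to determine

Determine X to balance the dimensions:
X = f (inverse time / frequency (1/t)), dimensions [T^-1]

P has dimensions [L^2 M T^-3]; the rest of the RHS (E) has dimensions [L^2 M T^-2].
So X must have dimensions [T^-1] — X = f (inverse time / frequency (1/t)).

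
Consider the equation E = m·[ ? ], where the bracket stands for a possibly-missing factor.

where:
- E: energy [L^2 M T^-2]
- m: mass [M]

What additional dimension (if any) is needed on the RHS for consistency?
[L^2 T^-2] — velocity squared (e.g. v²)

E has dimensions [L^2 M T^-2]; m has dimensions [M].
The bracketed factor must supply [L^2 M T^-2] / [M] = [L^2 T^-2].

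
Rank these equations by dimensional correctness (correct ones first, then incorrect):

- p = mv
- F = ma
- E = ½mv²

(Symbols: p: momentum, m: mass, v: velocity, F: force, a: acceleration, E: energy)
Dimensionally correct: p = mv, F = ma, E = ½mv²
Dimensionally incorrect: none
Ordered (correct first, then incorrect): p = mv, F = ma, E = ½mv²

- p = mv: LHS [L M T^-1], RHS [L M T^-1] → correct ✓
- F = ma: LHS [L M T^-2], RHS [L M T^-2] → correct ✓
- E = ½mv²: LHS [L^2 M T^-2], RHS [L^2 M T^-2] → correct ✓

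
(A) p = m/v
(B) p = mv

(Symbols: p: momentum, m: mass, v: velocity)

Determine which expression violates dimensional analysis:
(A)

(A) p = m/v: LHS [L M T^-1], RHS [L^-1 M T] ✗
(B) p = mv: LHS [L M T^-1], RHS [L M T^-1] ✓

Expression (A) p = m/v is dimensionally incorrect.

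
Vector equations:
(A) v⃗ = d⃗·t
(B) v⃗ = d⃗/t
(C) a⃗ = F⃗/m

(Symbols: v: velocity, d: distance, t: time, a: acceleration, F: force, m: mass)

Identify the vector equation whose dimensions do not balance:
(A) v⃗ = d⃗·t

(A) v⃗ = d⃗·t: LHS [L T^-1], RHS [L T] ✗ — velocity is displacement per time; should be d⃗/t
(B) v⃗ = d⃗/t: LHS [L T^-1], RHS [L T^-1] ✓ — displacement (vector) divided by time (scalar)
(C) a⃗ = F⃗/m: LHS [L T^-2], RHS [L T^-2] ✓ — force (vector) divided by mass (scalar)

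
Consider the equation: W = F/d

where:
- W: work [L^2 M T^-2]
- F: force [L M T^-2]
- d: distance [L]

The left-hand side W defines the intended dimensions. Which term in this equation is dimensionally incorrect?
The right-hand side term F/d

W has dimensions [L^2 M T^-2], but F/d has dimensions [M T^-2], so the term F/d is dimensionally wrong for W.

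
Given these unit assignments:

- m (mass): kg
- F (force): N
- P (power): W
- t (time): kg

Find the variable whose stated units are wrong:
t

The variable t (time) should have units s, not kg.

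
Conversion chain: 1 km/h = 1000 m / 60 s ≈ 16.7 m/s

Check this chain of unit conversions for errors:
The chain is incorrect (it contains an error).

Incorrect: 1 h = 3600 s, not 60 s (1 km/h ≈ 0.278 m/s)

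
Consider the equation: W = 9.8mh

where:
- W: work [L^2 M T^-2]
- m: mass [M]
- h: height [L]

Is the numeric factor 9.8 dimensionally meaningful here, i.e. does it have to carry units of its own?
Yes

W has dimensions [L^2 M T^-2], while mh alone has dimensions [L M]. For the equation to balance, the factor 9.8 must carry dimensions [L T^-2] — it is a dimensional constant (a numerical value of a physical quantity with its units suppressed), not a pure number.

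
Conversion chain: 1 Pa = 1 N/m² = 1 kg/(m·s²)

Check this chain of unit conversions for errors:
The chain is correct (no errors).

Correct: Pascal is Newton per square meter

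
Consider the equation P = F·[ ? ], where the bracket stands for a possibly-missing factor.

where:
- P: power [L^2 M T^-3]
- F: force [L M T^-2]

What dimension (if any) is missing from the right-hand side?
[L T^-1] — velocity (e.g. v)

P has dimensions [L^2 M T^-3]; F has dimensions [L M T^-2].
The bracketed factor must supply [L^2 M T^-3] / [L M T^-2] = [L T^-1].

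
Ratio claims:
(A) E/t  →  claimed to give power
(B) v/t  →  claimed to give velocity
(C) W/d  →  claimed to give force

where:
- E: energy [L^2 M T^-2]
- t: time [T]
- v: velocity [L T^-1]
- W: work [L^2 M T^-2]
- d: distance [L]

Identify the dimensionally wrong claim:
(B) v/t does not give velocity

(A) E/t: [L^2 M T^-3] = power [L^2 M T^-3] ✓
(B) v/t: [L T^-2] ≠ velocity [L T^-1] ✗
(C) W/d: [L M T^-2] = force [L M T^-2] ✓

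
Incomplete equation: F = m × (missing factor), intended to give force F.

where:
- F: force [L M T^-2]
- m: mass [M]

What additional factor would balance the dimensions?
a (acceleration), dimensions [L T^-2]

F has dimensions [L M T^-2] and m has dimensions [M].
The missing factor must have dimensions [L M T^-2] / [M] = [L T^-2], i.e. acceleration (a).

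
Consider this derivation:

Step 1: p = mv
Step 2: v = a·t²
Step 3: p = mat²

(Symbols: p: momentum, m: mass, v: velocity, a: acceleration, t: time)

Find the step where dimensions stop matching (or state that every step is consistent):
Step 2

Step 1: p = mv → LHS [L M T^-1], RHS [L M T^-1] ✓
Step 2: v = a·t² → LHS [L T^-1], RHS [L] ✗

The first dimensional inconsistency appears in step 2: v = a·t²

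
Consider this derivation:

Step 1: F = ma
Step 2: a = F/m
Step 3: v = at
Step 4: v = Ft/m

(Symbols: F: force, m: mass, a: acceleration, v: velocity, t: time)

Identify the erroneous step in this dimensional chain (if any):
No step introduces an error — all steps are dimensionally consistent.

Step 1: F = ma → LHS [L M T^-2], RHS [L M T^-2] ✓
Step 2: a = F/m → LHS [L T^-2], RHS [L T^-2] ✓
Step 3: v = at → LHS [L T^-1], RHS [L T^-1] ✓
Step 4: v = Ft/m → LHS [L T^-1], RHS [L T^-1] ✓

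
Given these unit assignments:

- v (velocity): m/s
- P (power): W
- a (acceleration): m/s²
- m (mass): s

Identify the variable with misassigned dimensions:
m

The variable m (mass) should have units kg, not s.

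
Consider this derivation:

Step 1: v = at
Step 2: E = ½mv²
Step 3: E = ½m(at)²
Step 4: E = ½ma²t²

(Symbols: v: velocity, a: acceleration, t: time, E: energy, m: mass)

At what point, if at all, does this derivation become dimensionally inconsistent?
No step introduces an error — all steps are dimensionally consistent.

Step 1: v = at → LHS [L T^-1], RHS [L T^-1] ✓
Step 2: E = ½mv² → LHS [L^2 M T^-2], RHS [L^2 M T^-2] ✓
Step 3: E = ½m(at)² → LHS [L^2 M T^-2], RHS [L^2 M T^-2] ✓
Step 4: E = ½ma²t² → LHS [L^2 M T^-2], RHS [L^2 M T^-2] ✓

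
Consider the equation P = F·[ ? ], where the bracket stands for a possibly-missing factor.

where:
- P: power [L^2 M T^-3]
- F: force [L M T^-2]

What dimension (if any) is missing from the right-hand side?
[L T^-1] — velocity (e.g. v)

P has dimensions [L^2 M T^-3]; F has dimensions [L M T^-2].
The bracketed factor must supply [L^2 M T^-3] / [L M T^-2] = [L T^-1].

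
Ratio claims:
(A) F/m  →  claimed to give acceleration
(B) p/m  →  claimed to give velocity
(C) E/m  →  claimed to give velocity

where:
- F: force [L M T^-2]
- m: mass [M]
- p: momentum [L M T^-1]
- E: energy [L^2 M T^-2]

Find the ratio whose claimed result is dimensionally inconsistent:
(C) E/m does not give velocity

(A) F/m: [L T^-2] = acceleration [L T^-2] ✓
(B) p/m: [L T^-1] = velocity [L T^-1] ✓
(C) E/m: [L^2 T^-2] ≠ velocity [L T^-1] ✗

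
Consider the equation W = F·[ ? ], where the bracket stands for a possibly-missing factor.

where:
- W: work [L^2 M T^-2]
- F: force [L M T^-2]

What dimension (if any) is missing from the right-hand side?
[L] — length (e.g. a distance d)

W has dimensions [L^2 M T^-2]; F has dimensions [L M T^-2].
The bracketed factor must supply [L^2 M T^-2] / [L M T^-2] = [L].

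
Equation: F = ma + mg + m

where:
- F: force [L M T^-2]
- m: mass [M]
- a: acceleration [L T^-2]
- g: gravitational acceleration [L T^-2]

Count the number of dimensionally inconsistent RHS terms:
1

LHS F: [L M T^-2]
- ma: [L M T^-2] ✓
- mg: [L M T^-2] ✓
- m: [M] ✗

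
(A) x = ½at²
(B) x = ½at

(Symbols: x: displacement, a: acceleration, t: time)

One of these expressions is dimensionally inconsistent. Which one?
(B)

(A) x = ½at²: LHS [L], RHS [L] ✓
(B) x = ½at: LHS [L], RHS [L T^-1] ✗

Expression (B) x = ½at is dimensionally incorrect.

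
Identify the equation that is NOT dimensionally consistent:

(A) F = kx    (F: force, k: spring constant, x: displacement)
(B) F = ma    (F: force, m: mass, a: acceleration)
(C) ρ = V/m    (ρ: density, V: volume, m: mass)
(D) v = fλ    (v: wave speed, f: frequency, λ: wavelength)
(C) ρ = V/m

The equation (C) ρ = V/m is dimensionally incorrect.

LHS (ρ): [L^-3 M]
RHS (V/m): [L^3 M^-1] ✗

The dimensions do not match. The other three equations balance.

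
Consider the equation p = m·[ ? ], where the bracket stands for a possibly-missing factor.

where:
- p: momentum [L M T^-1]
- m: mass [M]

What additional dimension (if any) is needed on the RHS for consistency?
[L T^-1] — velocity (e.g. v)

p has dimensions [L M T^-1]; m has dimensions [M].
The bracketed factor must supply [L M T^-1] / [M] = [L T^-1].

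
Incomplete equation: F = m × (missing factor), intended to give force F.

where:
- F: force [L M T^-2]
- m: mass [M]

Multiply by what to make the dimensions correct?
a (acceleration), dimensions [L T^-2]

F has dimensions [L M T^-2] and m has dimensions [M].
The missing factor must have dimensions [L M T^-2] / [M] = [L T^-2], i.e. acceleration (a).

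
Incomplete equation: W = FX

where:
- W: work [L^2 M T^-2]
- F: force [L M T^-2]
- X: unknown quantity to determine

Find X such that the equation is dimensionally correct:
X = d (distance), dimensions [L]

W has dimensions [L^2 M T^-2]; the rest of the RHS (F) has dimensions [L M T^-2].
So X must have dimensions [L] — X = d (distance).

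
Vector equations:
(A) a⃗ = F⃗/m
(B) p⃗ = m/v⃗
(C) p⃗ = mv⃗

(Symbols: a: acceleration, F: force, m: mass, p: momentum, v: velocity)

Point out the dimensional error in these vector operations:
(B) p⃗ = m/v⃗

(A) a⃗ = F⃗/m: LHS [L T^-2], RHS [L T^-2] ✓ — force (vector) divided by mass (scalar)
(B) p⃗ = m/v⃗: LHS [L M T^-1], RHS [L^-1 M T] ✗ — momentum is mass times velocity; should be mv⃗ (and division by a vector is undefined)
(C) p⃗ = mv⃗: LHS [L M T^-1], RHS [L M T^-1] ✓ — mass (scalar) times velocity (vector)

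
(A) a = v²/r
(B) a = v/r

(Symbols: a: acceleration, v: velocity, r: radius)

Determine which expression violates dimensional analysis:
(B)

(A) a = v²/r: LHS [L T^-2], RHS [L T^-2] ✓
(B) a = v/r: LHS [L T^-2], RHS [T^-1] ✗

Expression (B) a = v/r is dimensionally incorrect.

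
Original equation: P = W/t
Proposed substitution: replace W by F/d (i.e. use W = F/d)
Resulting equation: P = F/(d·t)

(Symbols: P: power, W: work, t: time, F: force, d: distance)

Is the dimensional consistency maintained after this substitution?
No

[W] = [L^2 M T^-2] and [F/d] = [M T^-2]. These differ, so the substitution replaces a quantity by one of different dimensions and the result P = F/(d·t) has LHS [L^2 M T^-3] vs RHS [M T^-3] — inconsistent.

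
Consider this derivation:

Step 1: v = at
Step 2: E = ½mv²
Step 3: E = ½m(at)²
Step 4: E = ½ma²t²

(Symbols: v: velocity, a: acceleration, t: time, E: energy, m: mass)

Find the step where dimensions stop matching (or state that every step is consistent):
No step introduces an error — all steps are dimensionally consistent.

Step 1: v = at → LHS [L T^-1], RHS [L T^-1] ✓
Step 2: E = ½mv² → LHS [L^2 M T^-2], RHS [L^2 M T^-2] ✓
Step 3: E = ½m(at)² → LHS [L^2 M T^-2], RHS [L^2 M T^-2] ✓
Step 4: E = ½ma²t² → LHS [L^2 M T^-2], RHS [L^2 M T^-2] ✓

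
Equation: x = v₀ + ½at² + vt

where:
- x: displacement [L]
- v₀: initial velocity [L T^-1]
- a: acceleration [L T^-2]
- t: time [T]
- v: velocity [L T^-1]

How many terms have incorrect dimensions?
1

LHS x: [L]
- v₀: [L T^-1] ✗
- ½at²: [L] ✓
- vt: [L] ✓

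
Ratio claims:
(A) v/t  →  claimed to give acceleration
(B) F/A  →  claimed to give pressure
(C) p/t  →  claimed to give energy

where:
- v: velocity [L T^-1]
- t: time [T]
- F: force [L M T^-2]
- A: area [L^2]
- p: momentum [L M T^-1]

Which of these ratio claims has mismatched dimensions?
(C) p/t does not give energy

(A) v/t: [L T^-2] = acceleration [L T^-2] ✓
(B) F/A: [L^-1 M T^-2] = pressure [L^-1 M T^-2] ✓
(C) p/t: [L M T^-2] ≠ energy [L^2 M T^-2] ✗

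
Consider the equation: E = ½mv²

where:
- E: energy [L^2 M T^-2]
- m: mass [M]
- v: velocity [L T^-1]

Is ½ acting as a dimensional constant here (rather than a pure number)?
No

E has dimensions [L^2 M T^-2] and mv² already has dimensions [L^2 M T^-2], so the equation balances without ½ contributing any dimensions. ½ is a pure (dimensionless) number; changing or removing it would not affect dimensional consistency.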